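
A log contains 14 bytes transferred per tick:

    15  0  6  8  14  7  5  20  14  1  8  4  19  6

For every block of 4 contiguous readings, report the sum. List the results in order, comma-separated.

(15, 0, 6, 8) → sum 29
(0, 6, 8, 14) → sum 28
(6, 8, 14, 7) → sum 35
(8, 14, 7, 5) → sum 34
(14, 7, 5, 20) → sum 46
(7, 5, 20, 14) → sum 46
(5, 20, 14, 1) → sum 40
(20, 14, 1, 8) → sum 43
(14, 1, 8, 4) → sum 27
(1, 8, 4, 19) → sum 32
(8, 4, 19, 6) → sum 37

29, 28, 35, 34, 46, 46, 40, 43, 27, 32, 37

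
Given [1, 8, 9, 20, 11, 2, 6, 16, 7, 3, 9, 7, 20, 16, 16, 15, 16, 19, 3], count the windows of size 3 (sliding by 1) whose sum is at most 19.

4

(1, 8, 9) → sum 18  ≤ 19 ✓
(8, 9, 20) → sum 37
(9, 20, 11) → sum 40
(20, 11, 2) → sum 33
(11, 2, 6) → sum 19  ≤ 19 ✓
(2, 6, 16) → sum 24
(6, 16, 7) → sum 29
(16, 7, 3) → sum 26
(7, 3, 9) → sum 19  ≤ 19 ✓
(3, 9, 7) → sum 19  ≤ 19 ✓
(9, 7, 20) → sum 36
(7, 20, 16) → sum 43
(20, 16, 16) → sum 52
(16, 16, 15) → sum 47
(16, 15, 16) → sum 47
(15, 16, 19) → sum 50
(16, 19, 3) → sum 38
4 windows satisfy the condition.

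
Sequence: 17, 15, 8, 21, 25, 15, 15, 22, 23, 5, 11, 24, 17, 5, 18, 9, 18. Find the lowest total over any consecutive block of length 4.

49

Window sums for each of the 14 positions:
(17, 15, 8, 21) → sum 61
(15, 8, 21, 25) → sum 69
(8, 21, 25, 15) → sum 69
(21, 25, 15, 15) → sum 76
(25, 15, 15, 22) → sum 77
(15, 15, 22, 23) → sum 75
(15, 22, 23, 5) → sum 65
(22, 23, 5, 11) → sum 61
(23, 5, 11, 24) → sum 63
(5, 11, 24, 17) → sum 57
(11, 24, 17, 5) → sum 57
(24, 17, 5, 18) → sum 64
(17, 5, 18, 9) → sum 49
(5, 18, 9, 18) → sum 50
Lowest of these is 49.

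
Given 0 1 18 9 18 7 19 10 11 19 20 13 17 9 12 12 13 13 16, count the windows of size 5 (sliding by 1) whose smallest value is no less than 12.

1

(0, 1, 18, 9, 18) → min 0
(1, 18, 9, 18, 7) → min 1
(18, 9, 18, 7, 19) → min 7
(9, 18, 7, 19, 10) → min 7
(18, 7, 19, 10, 11) → min 7
(7, 19, 10, 11, 19) → min 7
(19, 10, 11, 19, 20) → min 10
(10, 11, 19, 20, 13) → min 10
(11, 19, 20, 13, 17) → min 11
(19, 20, 13, 17, 9) → min 9
(20, 13, 17, 9, 12) → min 9
(13, 17, 9, 12, 12) → min 9
(17, 9, 12, 12, 13) → min 9
(9, 12, 12, 13, 13) → min 9
(12, 12, 13, 13, 16) → min 12  ≥ 12 ✓
1 window satisfy the condition.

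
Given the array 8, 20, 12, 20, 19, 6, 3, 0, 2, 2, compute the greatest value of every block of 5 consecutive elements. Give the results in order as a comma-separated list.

20, 20, 20, 20, 19, 6

[8, 20, 12, 20, 19] → max 20
[20, 12, 20, 19, 6] → max 20
[12, 20, 19, 6, 3] → max 20
[20, 19, 6, 3, 0] → max 20
[19, 6, 3, 0, 2] → max 19
[6, 3, 0, 2, 2] → max 6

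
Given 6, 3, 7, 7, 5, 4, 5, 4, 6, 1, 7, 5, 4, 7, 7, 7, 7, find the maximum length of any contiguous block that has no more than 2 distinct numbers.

5

add 6: window [6] (1 distinct), len 1
add 3: window [6, 3] (2 distinct), len 2
add 7: window [3, 7] (2 distinct), len 2
add 7: window [3, 7, 7] (2 distinct), len 3
add 5: window [7, 7, 5] (2 distinct), len 3
add 4: window [5, 4] (2 distinct), len 2
add 5: window [5, 4, 5] (2 distinct), len 3
add 4: window [5, 4, 5, 4] (2 distinct), len 4
add 6: window [4, 6] (2 distinct), len 2
add 1: window [6, 1] (2 distinct), len 2
add 7: window [1, 7] (2 distinct), len 2
add 5: window [7, 5] (2 distinct), len 2
add 4: window [5, 4] (2 distinct), len 2
add 7: window [4, 7] (2 distinct), len 2
add 7: window [4, 7, 7] (2 distinct), len 3
add 7: window [4, 7, 7, 7] (2 distinct), len 4
add 7: window [4, 7, 7, 7, 7] (2 distinct), len 5
Longest length with ≤2 distinct: 5.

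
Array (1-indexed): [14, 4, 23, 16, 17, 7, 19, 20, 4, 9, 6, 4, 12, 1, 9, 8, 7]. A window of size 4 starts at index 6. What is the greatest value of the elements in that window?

20

Elements at indices 6..9: 7, 19, 20, 4
max(7, 19, 20, 4) = 20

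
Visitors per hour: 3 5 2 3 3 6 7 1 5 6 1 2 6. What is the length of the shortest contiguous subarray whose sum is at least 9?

2

add 3: running sum 3 < 9
add 5: running sum 8 < 9
end 2: [3, 5, 2] sum 10, len 3
end 3: [5, 2, 3] sum 10, len 3
end 4: [5, 2, 3, 3] sum 13, len 4
end 5: [3, 6] sum 9, len 2
end 6: [6, 7] sum 13, len 2
end 7: [6, 7, 1] sum 14, len 3
end 8: [7, 1, 5] sum 13, len 3
end 9: [5, 6] sum 11, len 2
end 10: [5, 6, 1] sum 12, len 3
end 11: [6, 1, 2] sum 9, len 3
end 12: [1, 2, 6] sum 9, len 3
Shortest qualifying length: 2.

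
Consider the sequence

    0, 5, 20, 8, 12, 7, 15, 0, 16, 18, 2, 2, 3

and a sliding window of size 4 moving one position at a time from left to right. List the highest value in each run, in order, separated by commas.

(0, 5, 20, 8) → max 20
(5, 20, 8, 12) → max 20
(20, 8, 12, 7) → max 20
(8, 12, 7, 15) → max 15
(12, 7, 15, 0) → max 15
(7, 15, 0, 16) → max 16
(15, 0, 16, 18) → max 18
(0, 16, 18, 2) → max 18
(16, 18, 2, 2) → max 18
(18, 2, 2, 3) → max 18

20, 20, 20, 15, 15, 16, 18, 18, 18, 18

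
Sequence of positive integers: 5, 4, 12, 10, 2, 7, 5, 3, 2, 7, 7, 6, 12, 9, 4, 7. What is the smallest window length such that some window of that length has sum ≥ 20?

add 5: running sum 5 < 20
add 4: running sum 9 < 20
add 12: shortest ending here [5, 4, 12] sum 21, len 3
add 10: shortest ending here [12, 10] sum 22, len 2
add 2: shortest ending here [12, 10, 2] sum 24, len 3
add 7: shortest ending here [12, 10, 2, 7] sum 31, len 4
add 5: shortest ending here [10, 2, 7, 5] sum 24, len 4
add 3: shortest ending here [10, 2, 7, 5, 3] sum 27, len 5
add 2: shortest ending here [10, 2, 7, 5, 3, 2] sum 29, len 6
add 7: shortest ending here [7, 5, 3, 2, 7] sum 24, len 5
add 7: shortest ending here [5, 3, 2, 7, 7] sum 24, len 5
add 6: shortest ending here [7, 7, 6] sum 20, len 3
add 12: shortest ending here [7, 6, 12] sum 25, len 3
add 9: shortest ending here [12, 9] sum 21, len 2
add 4: shortest ending here [12, 9, 4] sum 25, len 3
add 7: shortest ending here [9, 4, 7] sum 20, len 3
Shortest qualifying length: 2.

2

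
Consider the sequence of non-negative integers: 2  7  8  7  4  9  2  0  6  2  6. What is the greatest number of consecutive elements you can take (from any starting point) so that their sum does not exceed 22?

5

add 2: [2] sum 2, len 1
add 7: [2, 7] sum 9, len 2
add 8: [2, 7, 8] sum 17, len 3
add 7: [7, 8, 7] sum 22, len 3
add 4: [8, 7, 4] sum 19, len 3
add 9: [7, 4, 9] sum 20, len 3
add 2: [7, 4, 9, 2] sum 22, len 4
add 0: [7, 4, 9, 2, 0] sum 22, len 5
add 6: [4, 9, 2, 0, 6] sum 21, len 5
add 2: [9, 2, 0, 6, 2] sum 19, len 5
add 6: [2, 0, 6, 2, 6] sum 16, len 5
Longest length seen: 5.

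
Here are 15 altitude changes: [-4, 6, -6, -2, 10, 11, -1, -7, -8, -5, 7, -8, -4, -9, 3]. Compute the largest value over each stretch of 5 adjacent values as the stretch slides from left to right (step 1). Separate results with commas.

(-4, 6, -6, -2, 10) → max 10
(6, -6, -2, 10, 11) → max 11
(-6, -2, 10, 11, -1) → max 11
(-2, 10, 11, -1, -7) → max 11
(10, 11, -1, -7, -8) → max 11
(11, -1, -7, -8, -5) → max 11
(-1, -7, -8, -5, 7) → max 7
(-7, -8, -5, 7, -8) → max 7
(-8, -5, 7, -8, -4) → max 7
(-5, 7, -8, -4, -9) → max 7
(7, -8, -4, -9, 3) → max 7

10, 11, 11, 11, 11, 11, 7, 7, 7, 7, 7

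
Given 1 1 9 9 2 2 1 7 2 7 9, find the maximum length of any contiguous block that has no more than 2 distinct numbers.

4

Extend right; when distinct count exceeds 2, shrink from the left:
[1] 1 distinct, len 1
[1, 1] 1 distinct, len 2
[1, 1, 9] 2 distinct, len 3
[1, 1, 9, 9] 2 distinct, len 4
[9, 9, 2] 2 distinct, len 3
[9, 9, 2, 2] 2 distinct, len 4
[2, 2, 1] 2 distinct, len 3
[1, 7] 2 distinct, len 2
[7, 2] 2 distinct, len 2
[7, 2, 7] 2 distinct, len 3
[7, 9] 2 distinct, len 2
Longest length with ≤2 distinct: 4.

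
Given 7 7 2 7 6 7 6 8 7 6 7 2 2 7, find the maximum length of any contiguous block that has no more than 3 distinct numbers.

[7] 1 distinct, len 1
[7, 7] 1 distinct, len 2
[7, 7, 2] 2 distinct, len 3
[7, 7, 2, 7] 2 distinct, len 4
[7, 7, 2, 7, 6] 3 distinct, len 5
[7, 7, 2, 7, 6, 7] 3 distinct, len 6
[7, 7, 2, 7, 6, 7, 6] 3 distinct, len 7
[7, 6, 7, 6, 8] 3 distinct, len 5
[7, 6, 7, 6, 8, 7] 3 distinct, len 6
[7, 6, 7, 6, 8, 7, 6] 3 distinct, len 7
[7, 6, 7, 6, 8, 7, 6, 7] 3 distinct, len 8
[7, 6, 7, 2] 3 distinct, len 4
[7, 6, 7, 2, 2] 3 distinct, len 5
[7, 6, 7, 2, 2, 7] 3 distinct, len 6
Longest length with ≤3 distinct: 8.

8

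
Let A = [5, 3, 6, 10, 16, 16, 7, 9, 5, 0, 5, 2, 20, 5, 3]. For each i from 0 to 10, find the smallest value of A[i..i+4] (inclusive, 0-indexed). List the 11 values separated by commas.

Sliding a size-5 window across the 15 values:
(5, 3, 6, 10, 16) → min 3
(3, 6, 10, 16, 16) → min 3
(6, 10, 16, 16, 7) → min 6
(10, 16, 16, 7, 9) → min 7
(16, 16, 7, 9, 5) → min 5
(16, 7, 9, 5, 0) → min 0
(7, 9, 5, 0, 5) → min 0
(9, 5, 0, 5, 2) → min 0
(5, 0, 5, 2, 20) → min 0
(0, 5, 2, 20, 5) → min 0
(5, 2, 20, 5, 3) → min 2

3, 3, 6, 7, 5, 0, 0, 0, 0, 0, 2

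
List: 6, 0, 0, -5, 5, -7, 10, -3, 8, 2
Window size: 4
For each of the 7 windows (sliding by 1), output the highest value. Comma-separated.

6, 5, 5, 10, 10, 10, 10

[6, 0, 0, -5] → max 6
[0, 0, -5, 5] → max 5
[0, -5, 5, -7] → max 5
[-5, 5, -7, 10] → max 10
[5, -7, 10, -3] → max 10
[-7, 10, -3, 8] → max 10
[10, -3, 8, 2] → max 10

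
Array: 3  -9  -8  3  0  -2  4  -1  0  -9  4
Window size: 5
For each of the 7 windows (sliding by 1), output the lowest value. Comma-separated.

-9, -9, -8, -2, -2, -9, -9

Sliding a size-5 window across the 11 values:
(3, -9, -8, 3, 0) → min -9
(-9, -8, 3, 0, -2) → min -9
(-8, 3, 0, -2, 4) → min -8
(3, 0, -2, 4, -1) → min -2
(0, -2, 4, -1, 0) → min -2
(-2, 4, -1, 0, -9) → min -9
(4, -1, 0, -9, 4) → min -9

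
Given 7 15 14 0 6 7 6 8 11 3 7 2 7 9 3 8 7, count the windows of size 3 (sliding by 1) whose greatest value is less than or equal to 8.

[7, 15, 14] → max 15
[15, 14, 0] → max 15
[14, 0, 6] → max 14
[0, 6, 7] → max 7  ≤ 8 ✓
[6, 7, 6] → max 7  ≤ 8 ✓
[7, 6, 8] → max 8  ≤ 8 ✓
[6, 8, 11] → max 11
[8, 11, 3] → max 11
[11, 3, 7] → max 11
[3, 7, 2] → max 7  ≤ 8 ✓
[7, 2, 7] → max 7  ≤ 8 ✓
[2, 7, 9] → max 9
[7, 9, 3] → max 9
[9, 3, 8] → max 9
[3, 8, 7] → max 8  ≤ 8 ✓
6 windows satisfy the condition.

6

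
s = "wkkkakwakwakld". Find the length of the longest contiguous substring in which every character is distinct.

add w: [w] len 1
add k: [w, k] len 2
add k (repeat k, move left end past it): [k] len 1
add k (repeat k, move left end past it): [k] len 1
add a: [k, a] len 2
add k (repeat k, move left end past it): [a, k] len 2
add w: [a, k, w] len 3
add a (repeat a, move left end past it): [k, w, a] len 3
add k (repeat k, move left end past it): [w, a, k] len 3
add w (repeat w, move left end past it): [a, k, w] len 3
add a (repeat a, move left end past it): [k, w, a] len 3
add k (repeat k, move left end past it): [w, a, k] len 3
add l: [w, a, k, l] len 4
add d: [w, a, k, l, d] len 5
Longest all-distinct length: 5.

5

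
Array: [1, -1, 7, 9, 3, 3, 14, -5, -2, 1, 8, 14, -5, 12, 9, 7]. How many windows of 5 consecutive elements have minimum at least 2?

1

(1, -1, 7, 9, 3) → min -1
(-1, 7, 9, 3, 3) → min -1
(7, 9, 3, 3, 14) → min 3  ≥ 2 ✓
(9, 3, 3, 14, -5) → min -5
(3, 3, 14, -5, -2) → min -5
(3, 14, -5, -2, 1) → min -5
(14, -5, -2, 1, 8) → min -5
(-5, -2, 1, 8, 14) → min -5
(-2, 1, 8, 14, -5) → min -5
(1, 8, 14, -5, 12) → min -5
(8, 14, -5, 12, 9) → min -5
(14, -5, 12, 9, 7) → min -5
1 window satisfy the condition.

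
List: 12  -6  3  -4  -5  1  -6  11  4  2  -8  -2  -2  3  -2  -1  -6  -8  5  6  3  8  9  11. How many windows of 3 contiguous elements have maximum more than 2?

16

12 -6 3 → max 12  > 2 ✓
-6 3 -4 → max 3  > 2 ✓
3 -4 -5 → max 3  > 2 ✓
-4 -5 1 → max 1
-5 1 -6 → max 1
1 -6 11 → max 11  > 2 ✓
-6 11 4 → max 11  > 2 ✓
11 4 2 → max 11  > 2 ✓
4 2 -8 → max 4  > 2 ✓
2 -8 -2 → max 2
-8 -2 -2 → max -2
-2 -2 3 → max 3  > 2 ✓
-2 3 -2 → max 3  > 2 ✓
3 -2 -1 → max 3  > 2 ✓
-2 -1 -6 → max -1
-1 -6 -8 → max -1
-6 -8 5 → max 5  > 2 ✓
-8 5 6 → max 6  > 2 ✓
5 6 3 → max 6  > 2 ✓
6 3 8 → max 8  > 2 ✓
3 8 9 → max 9  > 2 ✓
8 9 11 → max 11  > 2 ✓
16 windows satisfy the condition.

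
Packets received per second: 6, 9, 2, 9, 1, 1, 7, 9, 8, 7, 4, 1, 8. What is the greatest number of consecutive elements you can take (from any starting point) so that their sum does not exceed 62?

Extend to the right; shrink from the left whenever the sum exceeds 62:
→ 6: sum 6, len 1
→ 9: sum 15, len 2
→ 2: sum 17, len 3
→ 9: sum 26, len 4
→ 1: sum 27, len 5
→ 1: sum 28, len 6
→ 7: sum 35, len 7
→ 9: sum 44, len 8
→ 8: sum 52, len 9
→ 7: sum 59, len 10
→ 4 (dropped 6): sum 57, len 10
→ 1: sum 58, len 11
→ 8 (dropped 9): sum 57, len 11
Longest length seen: 11.

11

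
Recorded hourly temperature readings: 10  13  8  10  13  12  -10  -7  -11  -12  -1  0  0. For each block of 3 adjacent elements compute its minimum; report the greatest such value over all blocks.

10

Each size-3 window and its min:
10 13 8 → min 8
13 8 10 → min 8
8 10 13 → min 8
10 13 12 → min 10
13 12 -10 → min -10
12 -10 -7 → min -10
-10 -7 -11 → min -11
-7 -11 -12 → min -12
-11 -12 -1 → min -12
-12 -1 0 → min -12
-1 0 0 → min -1
Greatest of these is 10.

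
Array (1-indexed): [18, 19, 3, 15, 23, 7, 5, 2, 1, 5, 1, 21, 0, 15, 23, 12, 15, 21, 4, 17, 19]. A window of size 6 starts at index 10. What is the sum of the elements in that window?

65

Elements at indices 10..15: 5, 1, 21, 0, 15, 23
sum(5, 1, 21, 0, 15, 23) = 65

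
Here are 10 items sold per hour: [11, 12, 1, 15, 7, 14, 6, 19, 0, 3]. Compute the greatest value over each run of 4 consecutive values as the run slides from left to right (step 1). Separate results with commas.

11 12 1 15 → max 15
12 1 15 7 → max 15
1 15 7 14 → max 15
15 7 14 6 → max 15
7 14 6 19 → max 19
14 6 19 0 → max 19
6 19 0 3 → max 19

15, 15, 15, 15, 19, 19, 19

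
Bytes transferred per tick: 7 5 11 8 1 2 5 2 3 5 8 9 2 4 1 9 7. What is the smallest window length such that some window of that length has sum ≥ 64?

12

add 7: running sum 7 < 64
add 5: running sum 12 < 64
add 11: running sum 23 < 64
add 8: running sum 31 < 64
add 1: running sum 32 < 64
add 2: running sum 34 < 64
add 5: running sum 39 < 64
add 2: running sum 41 < 64
add 3: running sum 44 < 64
add 5: running sum 49 < 64
add 8: running sum 57 < 64
add 9: shortest ending here [7, 5, 11, 8, 1, 2, 5, 2, 3, 5, 8, 9] sum 66, len 12
add 2: shortest ending here [7, 5, 11, 8, 1, 2, 5, 2, 3, 5, 8, 9, 2] sum 68, len 13
add 4: shortest ending here [5, 11, 8, 1, 2, 5, 2, 3, 5, 8, 9, 2, 4] sum 65, len 13
add 1: shortest ending here [5, 11, 8, 1, 2, 5, 2, 3, 5, 8, 9, 2, 4, 1] sum 66, len 14
add 9: shortest ending here [11, 8, 1, 2, 5, 2, 3, 5, 8, 9, 2, 4, 1, 9] sum 70, len 14
add 7: shortest ending here [8, 1, 2, 5, 2, 3, 5, 8, 9, 2, 4, 1, 9, 7] sum 66, len 14
Shortest qualifying length: 12.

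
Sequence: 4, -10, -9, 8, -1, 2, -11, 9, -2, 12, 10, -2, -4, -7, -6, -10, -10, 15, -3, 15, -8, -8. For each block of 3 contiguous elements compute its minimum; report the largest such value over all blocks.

Each size-3 window and its min:
4 -10 -9 → min -10
-10 -9 8 → min -10
-9 8 -1 → min -9
8 -1 2 → min -1
-1 2 -11 → min -11
2 -11 9 → min -11
-11 9 -2 → min -11
9 -2 12 → min -2
-2 12 10 → min -2
12 10 -2 → min -2
10 -2 -4 → min -4
-2 -4 -7 → min -7
-4 -7 -6 → min -7
-7 -6 -10 → min -10
-6 -10 -10 → min -10
-10 -10 15 → min -10
-10 15 -3 → min -10
15 -3 15 → min -3
-3 15 -8 → min -8
15 -8 -8 → min -8
Largest of these is -1.

-1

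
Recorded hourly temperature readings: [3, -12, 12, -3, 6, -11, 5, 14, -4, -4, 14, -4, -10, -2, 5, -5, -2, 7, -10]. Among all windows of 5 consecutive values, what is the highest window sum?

Window sums for each of the 15 positions:
[3, -12, 12, -3, 6] → sum 6
[-12, 12, -3, 6, -11] → sum -8
[12, -3, 6, -11, 5] → sum 9
[-3, 6, -11, 5, 14] → sum 11
[6, -11, 5, 14, -4] → sum 10
[-11, 5, 14, -4, -4] → sum 0
[5, 14, -4, -4, 14] → sum 25
[14, -4, -4, 14, -4] → sum 16
[-4, -4, 14, -4, -10] → sum -8
[-4, 14, -4, -10, -2] → sum -6
[14, -4, -10, -2, 5] → sum 3
[-4, -10, -2, 5, -5] → sum -16
[-10, -2, 5, -5, -2] → sum -14
[-2, 5, -5, -2, 7] → sum 3
[5, -5, -2, 7, -10] → sum -5
Highest of these is 25.

25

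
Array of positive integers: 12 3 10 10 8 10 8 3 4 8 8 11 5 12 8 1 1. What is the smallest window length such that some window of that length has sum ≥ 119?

add 12: running sum 12 < 119
add 3: running sum 15 < 119
add 10: running sum 25 < 119
add 10: running sum 35 < 119
add 8: running sum 43 < 119
add 10: running sum 53 < 119
add 8: running sum 61 < 119
add 3: running sum 64 < 119
add 4: running sum 68 < 119
add 8: running sum 76 < 119
add 8: running sum 84 < 119
add 11: running sum 95 < 119
add 5: running sum 100 < 119
add 12: running sum 112 < 119
end 14: [12, 3, 10, 10, 8, 10, 8, 3, 4, 8, 8, 11, 5, 12, 8] sum 120, len 15
end 15: [12, 3, 10, 10, 8, 10, 8, 3, 4, 8, 8, 11, 5, 12, 8, 1] sum 121, len 16
end 16: [12, 3, 10, 10, 8, 10, 8, 3, 4, 8, 8, 11, 5, 12, 8, 1, 1] sum 122, len 17
Shortest qualifying length: 15.

15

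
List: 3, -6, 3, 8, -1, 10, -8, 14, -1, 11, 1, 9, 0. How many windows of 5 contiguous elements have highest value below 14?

[3, -6, 3, 8, -1] → max 8  < 14 ✓
[-6, 3, 8, -1, 10] → max 10  < 14 ✓
[3, 8, -1, 10, -8] → max 10  < 14 ✓
[8, -1, 10, -8, 14] → max 14
[-1, 10, -8, 14, -1] → max 14
[10, -8, 14, -1, 11] → max 14
[-8, 14, -1, 11, 1] → max 14
[14, -1, 11, 1, 9] → max 14
[-1, 11, 1, 9, 0] → max 11  < 14 ✓
4 windows satisfy the condition.

4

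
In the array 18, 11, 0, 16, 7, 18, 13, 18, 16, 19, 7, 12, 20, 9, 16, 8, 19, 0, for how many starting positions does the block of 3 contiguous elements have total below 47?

13

18 11 0 → sum 29  < 47 ✓
11 0 16 → sum 27  < 47 ✓
0 16 7 → sum 23  < 47 ✓
16 7 18 → sum 41  < 47 ✓
7 18 13 → sum 38  < 47 ✓
18 13 18 → sum 49
13 18 16 → sum 47
18 16 19 → sum 53
16 19 7 → sum 42  < 47 ✓
19 7 12 → sum 38  < 47 ✓
7 12 20 → sum 39  < 47 ✓
12 20 9 → sum 41  < 47 ✓
20 9 16 → sum 45  < 47 ✓
9 16 8 → sum 33  < 47 ✓
16 8 19 → sum 43  < 47 ✓
8 19 0 → sum 27  < 47 ✓
13 windows satisfy the condition.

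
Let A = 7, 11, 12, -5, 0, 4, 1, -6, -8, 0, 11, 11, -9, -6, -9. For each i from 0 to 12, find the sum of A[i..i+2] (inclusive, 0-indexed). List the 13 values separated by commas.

Sliding a size-3 window across the 15 values:
7 11 12 → sum 30
11 12 -5 → sum 18
12 -5 0 → sum 7
-5 0 4 → sum -1
0 4 1 → sum 5
4 1 -6 → sum -1
1 -6 -8 → sum -13
-6 -8 0 → sum -14
-8 0 11 → sum 3
0 11 11 → sum 22
11 11 -9 → sum 13
11 -9 -6 → sum -4
-9 -6 -9 → sum -24

30, 18, 7, -1, 5, -1, -13, -14, 3, 22, 13, -4, -24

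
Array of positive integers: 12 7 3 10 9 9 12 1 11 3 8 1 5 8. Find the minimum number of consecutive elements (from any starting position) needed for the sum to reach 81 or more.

add 12: running sum 12 < 81
add 7: running sum 19 < 81
add 3: running sum 22 < 81
add 10: running sum 32 < 81
add 9: running sum 41 < 81
add 9: running sum 50 < 81
add 12: running sum 62 < 81
add 1: running sum 63 < 81
add 11: running sum 74 < 81
add 3: running sum 77 < 81
add 8: shortest ending here [12, 7, 3, 10, 9, 9, 12, 1, 11, 3, 8] sum 85, len 11
add 1: shortest ending here [12, 7, 3, 10, 9, 9, 12, 1, 11, 3, 8, 1] sum 86, len 12
add 5: shortest ending here [12, 7, 3, 10, 9, 9, 12, 1, 11, 3, 8, 1, 5] sum 91, len 13
add 8: shortest ending here [7, 3, 10, 9, 9, 12, 1, 11, 3, 8, 1, 5, 8] sum 87, len 13
Shortest qualifying length: 11.

11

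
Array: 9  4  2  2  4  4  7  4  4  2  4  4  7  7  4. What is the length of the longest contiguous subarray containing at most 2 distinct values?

add 9: window [9] (1 distinct), len 1
add 4: window [9, 4] (2 distinct), len 2
add 2: window [4, 2] (2 distinct), len 2
add 2: window [4, 2, 2] (2 distinct), len 3
add 4: window [4, 2, 2, 4] (2 distinct), len 4
add 4: window [4, 2, 2, 4, 4] (2 distinct), len 5
add 7: window [4, 4, 7] (2 distinct), len 3
add 4: window [4, 4, 7, 4] (2 distinct), len 4
add 4: window [4, 4, 7, 4, 4] (2 distinct), len 5
add 2: window [4, 4, 2] (2 distinct), len 3
add 4: window [4, 4, 2, 4] (2 distinct), len 4
add 4: window [4, 4, 2, 4, 4] (2 distinct), len 5
add 7: window [4, 4, 7] (2 distinct), len 3
add 7: window [4, 4, 7, 7] (2 distinct), len 4
add 4: window [4, 4, 7, 7, 4] (2 distinct), len 5
Longest length with ≤2 distinct: 5.

5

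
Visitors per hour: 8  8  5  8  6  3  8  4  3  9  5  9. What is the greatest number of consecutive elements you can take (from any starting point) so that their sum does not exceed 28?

[8] sum 8 len 1
[8, 8] sum 16 len 2
[8, 8, 5] sum 21 len 3
[8, 5, 8] sum 21 len 3
[8, 5, 8, 6] sum 27 len 4
[5, 8, 6, 3] sum 22 len 4
[8, 6, 3, 8] sum 25 len 4
[6, 3, 8, 4] sum 21 len 4
[6, 3, 8, 4, 3] sum 24 len 5
[3, 8, 4, 3, 9] sum 27 len 5
[4, 3, 9, 5] sum 21 len 4
[3, 9, 5, 9] sum 26 len 4
Longest length seen: 5.

5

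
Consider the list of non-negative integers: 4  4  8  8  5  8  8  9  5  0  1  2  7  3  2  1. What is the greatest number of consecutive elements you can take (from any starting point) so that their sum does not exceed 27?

8

[4] sum 4 len 1
[4, 4] sum 8 len 2
[4, 4, 8] sum 16 len 3
[4, 4, 8, 8] sum 24 len 4
[4, 8, 8, 5] sum 25 len 4
[8, 5, 8] sum 21 len 3
[5, 8, 8] sum 21 len 3
[8, 8, 9] sum 25 len 3
[8, 9, 5] sum 22 len 3
[8, 9, 5, 0] sum 22 len 4
[8, 9, 5, 0, 1] sum 23 len 5
[8, 9, 5, 0, 1, 2] sum 25 len 6
[9, 5, 0, 1, 2, 7] sum 24 len 6
[9, 5, 0, 1, 2, 7, 3] sum 27 len 7
[5, 0, 1, 2, 7, 3, 2] sum 20 len 7
[5, 0, 1, 2, 7, 3, 2, 1] sum 21 len 8
Longest length seen: 8.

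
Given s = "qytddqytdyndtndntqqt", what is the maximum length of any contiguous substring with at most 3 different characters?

7

Extend right; when distinct count exceeds 3, shrink from the left:
[q] 1 distinct, len 1
[q, y] 2 distinct, len 2
[q, y, t] 3 distinct, len 3
[y, t, d] 3 distinct, len 3
[y, t, d, d] 3 distinct, len 4
[t, d, d, q] 3 distinct, len 4
[d, d, q, y] 3 distinct, len 4
[q, y, t] 3 distinct, len 3
[y, t, d] 3 distinct, len 3
[y, t, d, y] 3 distinct, len 4
[d, y, n] 3 distinct, len 3
[d, y, n, d] 3 distinct, len 4
[n, d, t] 3 distinct, len 3
[n, d, t, n] 3 distinct, len 4
[n, d, t, n, d] 3 distinct, len 5
[n, d, t, n, d, n] 3 distinct, len 6
[n, d, t, n, d, n, t] 3 distinct, len 7
[n, t, q] 3 distinct, len 3
[n, t, q, q] 3 distinct, len 4
[n, t, q, q, t] 3 distinct, len 5
Longest length with ≤3 distinct: 7.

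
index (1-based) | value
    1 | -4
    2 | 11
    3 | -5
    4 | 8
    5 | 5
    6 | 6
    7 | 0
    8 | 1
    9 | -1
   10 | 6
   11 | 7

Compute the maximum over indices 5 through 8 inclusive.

6

Elements at indices 5..8: 5, 6, 0, 1
max(5, 6, 0, 1) = 6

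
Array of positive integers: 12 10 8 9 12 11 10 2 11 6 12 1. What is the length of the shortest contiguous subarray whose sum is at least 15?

add 12: running sum 12 < 15
add 10: shortest ending here [12, 10] sum 22, len 2
add 8: shortest ending here [10, 8] sum 18, len 2
add 9: shortest ending here [8, 9] sum 17, len 2
add 12: shortest ending here [9, 12] sum 21, len 2
add 11: shortest ending here [12, 11] sum 23, len 2
add 10: shortest ending here [11, 10] sum 21, len 2
add 2: shortest ending here [11, 10, 2] sum 23, len 3
add 11: shortest ending here [10, 2, 11] sum 23, len 3
add 6: shortest ending here [11, 6] sum 17, len 2
add 12: shortest ending here [6, 12] sum 18, len 2
add 1: shortest ending here [6, 12, 1] sum 19, len 3
Shortest qualifying length: 2.

2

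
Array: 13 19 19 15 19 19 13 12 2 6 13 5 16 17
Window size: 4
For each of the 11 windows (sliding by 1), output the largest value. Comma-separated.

19, 19, 19, 19, 19, 19, 13, 13, 13, 16, 17

(13, 19, 19, 15) → max 19
(19, 19, 15, 19) → max 19
(19, 15, 19, 19) → max 19
(15, 19, 19, 13) → max 19
(19, 19, 13, 12) → max 19
(19, 13, 12, 2) → max 19
(13, 12, 2, 6) → max 13
(12, 2, 6, 13) → max 13
(2, 6, 13, 5) → max 13
(6, 13, 5, 16) → max 16
(13, 5, 16, 17) → max 17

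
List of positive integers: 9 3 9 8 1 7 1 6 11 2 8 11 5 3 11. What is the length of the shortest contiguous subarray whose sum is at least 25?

add 9: running sum 9 < 25
add 3: running sum 12 < 25
add 9: running sum 21 < 25
end 3: [9, 3, 9, 8] sum 29, len 4
end 4: [9, 3, 9, 8, 1] sum 30, len 5
end 5: [9, 8, 1, 7] sum 25, len 4
end 6: [9, 8, 1, 7, 1] sum 26, len 5
end 7: [9, 8, 1, 7, 1, 6] sum 32, len 6
end 8: [7, 1, 6, 11] sum 25, len 4
end 9: [7, 1, 6, 11, 2] sum 27, len 5
end 10: [6, 11, 2, 8] sum 27, len 4
end 11: [11, 2, 8, 11] sum 32, len 4
end 12: [2, 8, 11, 5] sum 26, len 4
end 13: [8, 11, 5, 3] sum 27, len 4
end 14: [11, 5, 3, 11] sum 30, len 4
Shortest qualifying length: 4.

4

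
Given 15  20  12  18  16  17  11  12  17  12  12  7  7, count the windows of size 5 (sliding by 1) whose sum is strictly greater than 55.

(15, 20, 12, 18, 16) → sum 81  > 55 ✓
(20, 12, 18, 16, 17) → sum 83  > 55 ✓
(12, 18, 16, 17, 11) → sum 74  > 55 ✓
(18, 16, 17, 11, 12) → sum 74  > 55 ✓
(16, 17, 11, 12, 17) → sum 73  > 55 ✓
(17, 11, 12, 17, 12) → sum 69  > 55 ✓
(11, 12, 17, 12, 12) → sum 64  > 55 ✓
(12, 17, 12, 12, 7) → sum 60  > 55 ✓
(17, 12, 12, 7, 7) → sum 55
8 windows satisfy the condition.

8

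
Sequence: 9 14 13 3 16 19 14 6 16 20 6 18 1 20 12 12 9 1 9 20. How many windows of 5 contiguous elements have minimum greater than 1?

9 14 13 3 16 → min 3  > 1 ✓
14 13 3 16 19 → min 3  > 1 ✓
13 3 16 19 14 → min 3  > 1 ✓
3 16 19 14 6 → min 3  > 1 ✓
16 19 14 6 16 → min 6  > 1 ✓
19 14 6 16 20 → min 6  > 1 ✓
14 6 16 20 6 → min 6  > 1 ✓
6 16 20 6 18 → min 6  > 1 ✓
16 20 6 18 1 → min 1
20 6 18 1 20 → min 1
6 18 1 20 12 → min 1
18 1 20 12 12 → min 1
1 20 12 12 9 → min 1
20 12 12 9 1 → min 1
12 12 9 1 9 → min 1
12 9 1 9 20 → min 1
8 windows satisfy the condition.

8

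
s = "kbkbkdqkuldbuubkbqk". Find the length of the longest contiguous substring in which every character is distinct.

6

[k] len 1
[k, b] len 2
[b, k] len 2
[k, b] len 2
[b, k] len 2
[b, k, d] len 3
[b, k, d, q] len 4
[d, q, k] len 3
[d, q, k, u] len 4
[d, q, k, u, l] len 5
[q, k, u, l, d] len 5
[q, k, u, l, d, b] len 6
[l, d, b, u] len 4
[u] len 1
[u, b] len 2
[u, b, k] len 3
[k, b] len 2
[k, b, q] len 3
[b, q, k] len 3
Longest all-distinct length: 6.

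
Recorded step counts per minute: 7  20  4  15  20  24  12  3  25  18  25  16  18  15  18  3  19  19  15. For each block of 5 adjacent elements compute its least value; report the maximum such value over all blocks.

7 20 4 15 20 → min 4
20 4 15 20 24 → min 4
4 15 20 24 12 → min 4
15 20 24 12 3 → min 3
20 24 12 3 25 → min 3
24 12 3 25 18 → min 3
12 3 25 18 25 → min 3
3 25 18 25 16 → min 3
25 18 25 16 18 → min 16
18 25 16 18 15 → min 15
25 16 18 15 18 → min 15
16 18 15 18 3 → min 3
18 15 18 3 19 → min 3
15 18 3 19 19 → min 3
18 3 19 19 15 → min 3
Maximum of these is 16.

16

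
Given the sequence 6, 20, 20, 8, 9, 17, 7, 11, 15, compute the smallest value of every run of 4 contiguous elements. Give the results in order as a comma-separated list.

(6, 20, 20, 8) → min 6
(20, 20, 8, 9) → min 8
(20, 8, 9, 17) → min 8
(8, 9, 17, 7) → min 7
(9, 17, 7, 11) → min 7
(17, 7, 11, 15) → min 7

6, 8, 8, 7, 7, 7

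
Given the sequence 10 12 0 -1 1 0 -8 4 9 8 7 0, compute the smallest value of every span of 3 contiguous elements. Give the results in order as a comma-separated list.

0, -1, -1, -1, -8, -8, -8, 4, 7, 0

(10, 12, 0) → min 0
(12, 0, -1) → min -1
(0, -1, 1) → min -1
(-1, 1, 0) → min -1
(1, 0, -8) → min -8
(0, -8, 4) → min -8
(-8, 4, 9) → min -8
(4, 9, 8) → min 4
(9, 8, 7) → min 7
(8, 7, 0) → min 0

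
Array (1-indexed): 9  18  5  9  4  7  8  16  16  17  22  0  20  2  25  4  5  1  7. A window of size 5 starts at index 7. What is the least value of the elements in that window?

8

Elements at indices 7..11: 8, 16, 16, 17, 22
min(8, 16, 16, 17, 22) = 8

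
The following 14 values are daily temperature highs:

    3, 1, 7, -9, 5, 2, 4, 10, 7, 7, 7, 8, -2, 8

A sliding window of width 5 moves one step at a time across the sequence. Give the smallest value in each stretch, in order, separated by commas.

-9, -9, -9, -9, 2, 2, 4, 7, -2, -2

3 1 7 -9 5 → min -9
1 7 -9 5 2 → min -9
7 -9 5 2 4 → min -9
-9 5 2 4 10 → min -9
5 2 4 10 7 → min 2
2 4 10 7 7 → min 2
4 10 7 7 7 → min 4
10 7 7 7 8 → min 7
7 7 7 8 -2 → min -2
7 7 8 -2 8 → min -2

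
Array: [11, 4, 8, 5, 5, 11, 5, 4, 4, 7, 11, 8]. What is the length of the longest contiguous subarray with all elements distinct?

4

add 11: [11] len 1
add 4: [11, 4] len 2
add 8: [11, 4, 8] len 3
add 5: [11, 4, 8, 5] len 4
add 5 (repeat 5, move left end past it): [5] len 1
add 11: [5, 11] len 2
add 5 (repeat 5, move left end past it): [11, 5] len 2
add 4: [11, 5, 4] len 3
add 4 (repeat 4, move left end past it): [4] len 1
add 7: [4, 7] len 2
add 11: [4, 7, 11] len 3
add 8: [4, 7, 11, 8] len 4
Longest all-distinct length: 4.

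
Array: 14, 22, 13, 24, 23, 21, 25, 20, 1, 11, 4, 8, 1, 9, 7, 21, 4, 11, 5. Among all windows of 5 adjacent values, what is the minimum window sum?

Each size-5 window and its sum:
[14, 22, 13, 24, 23] → sum 96
[22, 13, 24, 23, 21] → sum 103
[13, 24, 23, 21, 25] → sum 106
[24, 23, 21, 25, 20] → sum 113
[23, 21, 25, 20, 1] → sum 90
[21, 25, 20, 1, 11] → sum 78
[25, 20, 1, 11, 4] → sum 61
[20, 1, 11, 4, 8] → sum 44
[1, 11, 4, 8, 1] → sum 25
[11, 4, 8, 1, 9] → sum 33
[4, 8, 1, 9, 7] → sum 29
[8, 1, 9, 7, 21] → sum 46
[1, 9, 7, 21, 4] → sum 42
[9, 7, 21, 4, 11] → sum 52
[7, 21, 4, 11, 5] → sum 48
Minimum of these is 25.

25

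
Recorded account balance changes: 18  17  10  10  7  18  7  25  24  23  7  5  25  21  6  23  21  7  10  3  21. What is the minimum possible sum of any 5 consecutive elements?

52

Window sums for each of the 17 positions:
[18, 17, 10, 10, 7] → sum 62
[17, 10, 10, 7, 18] → sum 62
[10, 10, 7, 18, 7] → sum 52
[10, 7, 18, 7, 25] → sum 67
[7, 18, 7, 25, 24] → sum 81
[18, 7, 25, 24, 23] → sum 97
[7, 25, 24, 23, 7] → sum 86
[25, 24, 23, 7, 5] → sum 84
[24, 23, 7, 5, 25] → sum 84
[23, 7, 5, 25, 21] → sum 81
[7, 5, 25, 21, 6] → sum 64
[5, 25, 21, 6, 23] → sum 80
[25, 21, 6, 23, 21] → sum 96
[21, 6, 23, 21, 7] → sum 78
[6, 23, 21, 7, 10] → sum 67
[23, 21, 7, 10, 3] → sum 64
[21, 7, 10, 3, 21] → sum 62
Minimum of these is 52.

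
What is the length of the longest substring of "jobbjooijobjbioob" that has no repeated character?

4

add j: [j] len 1
add o: [j, o] len 2
add b: [j, o, b] len 3
add b (repeat b, move left end past it): [b] len 1
add j: [b, j] len 2
add o: [b, j, o] len 3
add o (repeat o, move left end past it): [o] len 1
add i: [o, i] len 2
add j: [o, i, j] len 3
add o (repeat o, move left end past it): [i, j, o] len 3
add b: [i, j, o, b] len 4
add j (repeat j, move left end past it): [o, b, j] len 3
add b (repeat b, move left end past it): [j, b] len 2
add i: [j, b, i] len 3
add o: [j, b, i, o] len 4
add o (repeat o, move left end past it): [o] len 1
add b: [o, b] len 2
Longest all-distinct length: 4.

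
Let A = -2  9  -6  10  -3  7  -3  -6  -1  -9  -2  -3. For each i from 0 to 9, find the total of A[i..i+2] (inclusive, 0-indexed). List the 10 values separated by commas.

1, 13, 1, 14, 1, -2, -10, -16, -12, -14

-2 9 -6 → sum 1
9 -6 10 → sum 13
-6 10 -3 → sum 1
10 -3 7 → sum 14
-3 7 -3 → sum 1
7 -3 -6 → sum -2
-3 -6 -1 → sum -10
-6 -1 -9 → sum -16
-1 -9 -2 → sum -12
-9 -2 -3 → sum -14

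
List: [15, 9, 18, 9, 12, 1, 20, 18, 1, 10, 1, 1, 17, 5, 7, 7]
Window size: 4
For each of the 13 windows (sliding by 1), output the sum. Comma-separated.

15 9 18 9 → sum 51
9 18 9 12 → sum 48
18 9 12 1 → sum 40
9 12 1 20 → sum 42
12 1 20 18 → sum 51
1 20 18 1 → sum 40
20 18 1 10 → sum 49
18 1 10 1 → sum 30
1 10 1 1 → sum 13
10 1 1 17 → sum 29
1 1 17 5 → sum 24
1 17 5 7 → sum 30
17 5 7 7 → sum 36

51, 48, 40, 42, 51, 40, 49, 30, 13, 29, 24, 30, 36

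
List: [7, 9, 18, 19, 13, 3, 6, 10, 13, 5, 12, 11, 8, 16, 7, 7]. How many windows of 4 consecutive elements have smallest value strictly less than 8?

(7, 9, 18, 19) → min 7  < 8 ✓
(9, 18, 19, 13) → min 9
(18, 19, 13, 3) → min 3  < 8 ✓
(19, 13, 3, 6) → min 3  < 8 ✓
(13, 3, 6, 10) → min 3  < 8 ✓
(3, 6, 10, 13) → min 3  < 8 ✓
(6, 10, 13, 5) → min 5  < 8 ✓
(10, 13, 5, 12) → min 5  < 8 ✓
(13, 5, 12, 11) → min 5  < 8 ✓
(5, 12, 11, 8) → min 5  < 8 ✓
(12, 11, 8, 16) → min 8
(11, 8, 16, 7) → min 7  < 8 ✓
(8, 16, 7, 7) → min 7  < 8 ✓
11 windows satisfy the condition.

11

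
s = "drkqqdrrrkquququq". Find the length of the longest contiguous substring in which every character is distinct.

4

[d] len 1
[d, r] len 2
[d, r, k] len 3
[d, r, k, q] len 4
[q] len 1
[q, d] len 2
[q, d, r] len 3
[r] len 1
[r] len 1
[r, k] len 2
[r, k, q] len 3
[r, k, q, u] len 4
[u, q] len 2
[q, u] len 2
[u, q] len 2
[q, u] len 2
[u, q] len 2
Longest all-distinct length: 4.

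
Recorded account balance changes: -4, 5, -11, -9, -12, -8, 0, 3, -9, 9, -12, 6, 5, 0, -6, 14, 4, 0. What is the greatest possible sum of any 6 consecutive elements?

23

Window sums for each of the 13 positions:
-4 5 -11 -9 -12 -8 → sum -39
5 -11 -9 -12 -8 0 → sum -35
-11 -9 -12 -8 0 3 → sum -37
-9 -12 -8 0 3 -9 → sum -35
-12 -8 0 3 -9 9 → sum -17
-8 0 3 -9 9 -12 → sum -17
0 3 -9 9 -12 6 → sum -3
3 -9 9 -12 6 5 → sum 2
-9 9 -12 6 5 0 → sum -1
9 -12 6 5 0 -6 → sum 2
-12 6 5 0 -6 14 → sum 7
6 5 0 -6 14 4 → sum 23
5 0 -6 14 4 0 → sum 17
Greatest of these is 23.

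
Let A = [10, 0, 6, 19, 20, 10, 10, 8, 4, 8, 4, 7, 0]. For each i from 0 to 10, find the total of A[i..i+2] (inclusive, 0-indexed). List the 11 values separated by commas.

16, 25, 45, 49, 40, 28, 22, 20, 16, 19, 11

Sliding a size-3 window across the 13 values:
[10, 0, 6] → sum 16
[0, 6, 19] → sum 25
[6, 19, 20] → sum 45
[19, 20, 10] → sum 49
[20, 10, 10] → sum 40
[10, 10, 8] → sum 28
[10, 8, 4] → sum 22
[8, 4, 8] → sum 20
[4, 8, 4] → sum 16
[8, 4, 7] → sum 19
[4, 7, 0] → sum 11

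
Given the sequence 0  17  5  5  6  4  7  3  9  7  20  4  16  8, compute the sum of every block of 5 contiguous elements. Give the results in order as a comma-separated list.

Sliding a size-5 window across the 14 values:
(0, 17, 5, 5, 6) → sum 33
(17, 5, 5, 6, 4) → sum 37
(5, 5, 6, 4, 7) → sum 27
(5, 6, 4, 7, 3) → sum 25
(6, 4, 7, 3, 9) → sum 29
(4, 7, 3, 9, 7) → sum 30
(7, 3, 9, 7, 20) → sum 46
(3, 9, 7, 20, 4) → sum 43
(9, 7, 20, 4, 16) → sum 56
(7, 20, 4, 16, 8) → sum 55

33, 37, 27, 25, 29, 30, 46, 43, 56, 55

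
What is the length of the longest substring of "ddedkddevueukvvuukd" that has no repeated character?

4

[d] len 1
[d] len 1
[d, e] len 2
[e, d] len 2
[e, d, k] len 3
[k, d] len 2
[d] len 1
[d, e] len 2
[d, e, v] len 3
[d, e, v, u] len 4
[v, u, e] len 3
[e, u] len 2
[e, u, k] len 3
[e, u, k, v] len 4
[v] len 1
[v, u] len 2
[u] len 1
[u, k] len 2
[u, k, d] len 3
Longest all-distinct length: 4.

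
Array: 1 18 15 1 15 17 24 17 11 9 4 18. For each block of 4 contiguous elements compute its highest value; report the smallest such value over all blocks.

[1, 18, 15, 1] → max 18
[18, 15, 1, 15] → max 18
[15, 1, 15, 17] → max 17
[1, 15, 17, 24] → max 24
[15, 17, 24, 17] → max 24
[17, 24, 17, 11] → max 24
[24, 17, 11, 9] → max 24
[17, 11, 9, 4] → max 17
[11, 9, 4, 18] → max 18
Smallest of these is 17.

17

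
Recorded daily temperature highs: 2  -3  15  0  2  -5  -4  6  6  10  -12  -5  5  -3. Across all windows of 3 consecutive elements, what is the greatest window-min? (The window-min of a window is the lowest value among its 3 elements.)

6

Each size-3 window and its min:
[2, -3, 15] → min -3
[-3, 15, 0] → min -3
[15, 0, 2] → min 0
[0, 2, -5] → min -5
[2, -5, -4] → min -5
[-5, -4, 6] → min -5
[-4, 6, 6] → min -4
[6, 6, 10] → min 6
[6, 10, -12] → min -12
[10, -12, -5] → min -12
[-12, -5, 5] → min -12
[-5, 5, -3] → min -5
Greatest of these is 6.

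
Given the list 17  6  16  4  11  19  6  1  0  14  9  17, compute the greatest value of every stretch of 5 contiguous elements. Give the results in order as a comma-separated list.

17, 19, 19, 19, 19, 19, 14, 17

[17, 6, 16, 4, 11] → max 17
[6, 16, 4, 11, 19] → max 19
[16, 4, 11, 19, 6] → max 19
[4, 11, 19, 6, 1] → max 19
[11, 19, 6, 1, 0] → max 19
[19, 6, 1, 0, 14] → max 19
[6, 1, 0, 14, 9] → max 14
[1, 0, 14, 9, 17] → max 17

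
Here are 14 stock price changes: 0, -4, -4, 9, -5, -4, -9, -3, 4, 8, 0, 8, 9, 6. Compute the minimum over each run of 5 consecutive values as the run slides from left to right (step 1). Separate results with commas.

(0, -4, -4, 9, -5) → min -5
(-4, -4, 9, -5, -4) → min -5
(-4, 9, -5, -4, -9) → min -9
(9, -5, -4, -9, -3) → min -9
(-5, -4, -9, -3, 4) → min -9
(-4, -9, -3, 4, 8) → min -9
(-9, -3, 4, 8, 0) → min -9
(-3, 4, 8, 0, 8) → min -3
(4, 8, 0, 8, 9) → min 0
(8, 0, 8, 9, 6) → min 0

-5, -5, -9, -9, -9, -9, -9, -3, 0, 0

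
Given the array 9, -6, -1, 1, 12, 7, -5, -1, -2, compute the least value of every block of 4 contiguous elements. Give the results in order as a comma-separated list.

(9, -6, -1, 1) → min -6
(-6, -1, 1, 12) → min -6
(-1, 1, 12, 7) → min -1
(1, 12, 7, -5) → min -5
(12, 7, -5, -1) → min -5
(7, -5, -1, -2) → min -5

-6, -6, -1, -5, -5, -5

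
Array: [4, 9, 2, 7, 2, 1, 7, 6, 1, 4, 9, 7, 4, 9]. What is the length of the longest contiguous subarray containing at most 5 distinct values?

[4] 1 distinct, len 1
[4, 9] 2 distinct, len 2
[4, 9, 2] 3 distinct, len 3
[4, 9, 2, 7] 4 distinct, len 4
[4, 9, 2, 7, 2] 4 distinct, len 5
[4, 9, 2, 7, 2, 1] 5 distinct, len 6
[4, 9, 2, 7, 2, 1, 7] 5 distinct, len 7
[9, 2, 7, 2, 1, 7, 6] 5 distinct, len 7
[9, 2, 7, 2, 1, 7, 6, 1] 5 distinct, len 8
[2, 7, 2, 1, 7, 6, 1, 4] 5 distinct, len 8
[1, 7, 6, 1, 4, 9] 5 distinct, len 6
[1, 7, 6, 1, 4, 9, 7] 5 distinct, len 7
[1, 7, 6, 1, 4, 9, 7, 4] 5 distinct, len 8
[1, 7, 6, 1, 4, 9, 7, 4, 9] 5 distinct, len 9
Longest length with ≤5 distinct: 9.

9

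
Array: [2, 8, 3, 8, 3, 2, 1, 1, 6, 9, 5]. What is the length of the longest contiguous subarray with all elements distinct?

add 2: [2] len 1
add 8: [2, 8] len 2
add 3: [2, 8, 3] len 3
add 8 (repeat 8, move left end past it): [3, 8] len 2
add 3 (repeat 3, move left end past it): [8, 3] len 2
add 2: [8, 3, 2] len 3
add 1: [8, 3, 2, 1] len 4
add 1 (repeat 1, move left end past it): [1] len 1
add 6: [1, 6] len 2
add 9: [1, 6, 9] len 3
add 5: [1, 6, 9, 5] len 4
Longest all-distinct length: 4.

4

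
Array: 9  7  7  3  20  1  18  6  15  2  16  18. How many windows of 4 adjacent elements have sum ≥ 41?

[9, 7, 7, 3] → sum 26
[7, 7, 3, 20] → sum 37
[7, 3, 20, 1] → sum 31
[3, 20, 1, 18] → sum 42  ≥ 41 ✓
[20, 1, 18, 6] → sum 45  ≥ 41 ✓
[1, 18, 6, 15] → sum 40
[18, 6, 15, 2] → sum 41  ≥ 41 ✓
[6, 15, 2, 16] → sum 39
[15, 2, 16, 18] → sum 51  ≥ 41 ✓
4 windows satisfy the condition.

4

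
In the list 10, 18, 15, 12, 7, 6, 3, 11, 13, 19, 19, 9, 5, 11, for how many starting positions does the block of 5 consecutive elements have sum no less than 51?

10 18 15 12 7 → sum 62  ≥ 51 ✓
18 15 12 7 6 → sum 58  ≥ 51 ✓
15 12 7 6 3 → sum 43
12 7 6 3 11 → sum 39
7 6 3 11 13 → sum 40
6 3 11 13 19 → sum 52  ≥ 51 ✓
3 11 13 19 19 → sum 65  ≥ 51 ✓
11 13 19 19 9 → sum 71  ≥ 51 ✓
13 19 19 9 5 → sum 65  ≥ 51 ✓
19 19 9 5 11 → sum 63  ≥ 51 ✓
7 windows satisfy the condition.

7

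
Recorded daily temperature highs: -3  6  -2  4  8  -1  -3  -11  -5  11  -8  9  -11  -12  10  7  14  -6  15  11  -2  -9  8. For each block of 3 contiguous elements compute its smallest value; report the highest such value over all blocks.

Each size-3 window and its min:
[-3, 6, -2] → min -3
[6, -2, 4] → min -2
[-2, 4, 8] → min -2
[4, 8, -1] → min -1
[8, -1, -3] → min -3
[-1, -3, -11] → min -11
[-3, -11, -5] → min -11
[-11, -5, 11] → min -11
[-5, 11, -8] → min -8
[11, -8, 9] → min -8
[-8, 9, -11] → min -11
[9, -11, -12] → min -12
[-11, -12, 10] → min -12
[-12, 10, 7] → min -12
[10, 7, 14] → min 7
[7, 14, -6] → min -6
[14, -6, 15] → min -6
[-6, 15, 11] → min -6
[15, 11, -2] → min -2
[11, -2, -9] → min -9
[-2, -9, 8] → min -9
Highest of these is 7.

7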